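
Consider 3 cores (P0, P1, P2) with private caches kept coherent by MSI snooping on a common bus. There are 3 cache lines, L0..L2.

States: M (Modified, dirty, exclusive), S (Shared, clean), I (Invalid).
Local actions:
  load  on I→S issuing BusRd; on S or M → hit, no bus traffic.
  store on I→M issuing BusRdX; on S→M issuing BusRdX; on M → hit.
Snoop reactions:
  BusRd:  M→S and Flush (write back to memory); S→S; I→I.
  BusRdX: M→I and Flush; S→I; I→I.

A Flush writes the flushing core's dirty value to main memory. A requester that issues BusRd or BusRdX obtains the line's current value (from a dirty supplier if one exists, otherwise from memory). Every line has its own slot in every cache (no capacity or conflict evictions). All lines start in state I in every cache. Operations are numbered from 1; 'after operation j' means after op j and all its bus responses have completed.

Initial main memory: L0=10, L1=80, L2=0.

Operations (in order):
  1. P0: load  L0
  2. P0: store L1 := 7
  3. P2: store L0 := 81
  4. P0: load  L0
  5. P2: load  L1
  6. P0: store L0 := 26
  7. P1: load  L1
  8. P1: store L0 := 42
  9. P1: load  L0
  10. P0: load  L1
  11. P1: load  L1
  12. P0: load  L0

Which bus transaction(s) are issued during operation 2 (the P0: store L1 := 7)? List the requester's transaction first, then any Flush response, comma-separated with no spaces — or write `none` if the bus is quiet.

  op1 P0: load  L0 → S/I/I on L0; bus BusRd; mem=10
  op2 P0: store L1 := 7 → M/I/I on L1; bus BusRdX; mem=80
  op3 P2: store L0 := 81 → I/I/M on L0; bus BusRdX; mem=10
  op4 P0: load  L0 → S/I/S on L0; bus BusRd Flush; mem=81
  op5 P2: load  L1 → S/I/S on L1; bus BusRd Flush; mem=7
  op6 P0: store L0 := 26 → M/I/I on L0; bus BusRdX; mem=81
  op7 P1: load  L1 → S/S/S on L1; bus BusRd; mem=7
  op8 P1: store L0 := 42 → I/M/I on L0; bus BusRdX Flush; mem=26
  op9 P1: load  L0 → I/M/I on L0; bus (none); mem=26
  op10 P0: load  L1 → S/S/S on L1; bus (none); mem=7
  op11 P1: load  L1 → S/S/S on L1; bus (none); mem=7
  op12 P0: load  L0 → S/S/I on L0; bus BusRd Flush; mem=42

bus = BusRdX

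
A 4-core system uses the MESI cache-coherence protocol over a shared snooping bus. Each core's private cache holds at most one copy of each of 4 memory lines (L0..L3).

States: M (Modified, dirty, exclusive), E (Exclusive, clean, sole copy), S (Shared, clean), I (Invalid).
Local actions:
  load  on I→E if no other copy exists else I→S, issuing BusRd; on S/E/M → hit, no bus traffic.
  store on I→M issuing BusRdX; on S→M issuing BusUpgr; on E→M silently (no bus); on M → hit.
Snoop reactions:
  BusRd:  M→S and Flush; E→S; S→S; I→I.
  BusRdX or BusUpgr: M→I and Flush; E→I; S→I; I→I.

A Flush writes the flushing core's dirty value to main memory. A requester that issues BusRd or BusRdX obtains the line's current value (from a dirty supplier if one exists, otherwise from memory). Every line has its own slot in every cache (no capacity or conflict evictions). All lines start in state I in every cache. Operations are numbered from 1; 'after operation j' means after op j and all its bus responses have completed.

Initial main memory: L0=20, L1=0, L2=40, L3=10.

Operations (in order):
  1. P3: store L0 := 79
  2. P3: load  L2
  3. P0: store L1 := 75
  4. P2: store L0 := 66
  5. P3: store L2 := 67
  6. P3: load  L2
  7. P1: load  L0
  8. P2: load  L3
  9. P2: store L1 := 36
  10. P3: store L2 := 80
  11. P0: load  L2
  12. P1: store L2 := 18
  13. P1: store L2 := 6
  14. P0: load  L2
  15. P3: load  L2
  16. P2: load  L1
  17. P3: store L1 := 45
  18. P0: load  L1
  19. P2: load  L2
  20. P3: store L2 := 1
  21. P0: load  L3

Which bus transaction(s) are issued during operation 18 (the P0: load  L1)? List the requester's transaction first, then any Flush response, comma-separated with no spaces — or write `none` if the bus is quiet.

  op1 P3: store L0 := 79 → I/I/I/M on L0; bus BusRdX; mem=20
  op2 P3: load  L2 → I/I/I/E on L2; bus BusRd; mem=40
  op3 P0: store L1 := 75 → M/I/I/I on L1; bus BusRdX; mem=0
  op4 P2: store L0 := 66 → I/I/M/I on L0; bus BusRdX Flush; mem=79
  op5 P3: store L2 := 67 → I/I/I/M on L2; bus (none); mem=40
  op6 P3: load  L2 → I/I/I/M on L2; bus (none); mem=40
  op7 P1: load  L0 → I/S/S/I on L0; bus BusRd Flush; mem=66
  op8 P2: load  L3 → I/I/E/I on L3; bus BusRd; mem=10
  op9 P2: store L1 := 36 → I/I/M/I on L1; bus BusRdX Flush; mem=75
  op10 P3: store L2 := 80 → I/I/I/M on L2; bus (none); mem=40
  op11 P0: load  L2 → S/I/I/S on L2; bus BusRd Flush; mem=80
  op12 P1: store L2 := 18 → I/M/I/I on L2; bus BusRdX; mem=80
  op13 P1: store L2 := 6 → I/M/I/I on L2; bus (none); mem=80
  op14 P0: load  L2 → S/S/I/I on L2; bus BusRd Flush; mem=6
  op15 P3: load  L2 → S/S/I/S on L2; bus BusRd; mem=6
  op16 P2: load  L1 → I/I/M/I on L1; bus (none); mem=75
  op17 P3: store L1 := 45 → I/I/I/M on L1; bus BusRdX Flush; mem=36
  op18 P0: load  L1 → S/I/I/S on L1; bus BusRd Flush; mem=45
  op19 P2: load  L2 → S/S/S/S on L2; bus BusRd; mem=6
  op20 P3: store L2 := 1 → I/I/I/M on L2; bus BusUpgr; mem=6
  op21 P0: load  L3 → S/I/S/I on L3; bus BusRd; mem=10

bus = BusRd,Flush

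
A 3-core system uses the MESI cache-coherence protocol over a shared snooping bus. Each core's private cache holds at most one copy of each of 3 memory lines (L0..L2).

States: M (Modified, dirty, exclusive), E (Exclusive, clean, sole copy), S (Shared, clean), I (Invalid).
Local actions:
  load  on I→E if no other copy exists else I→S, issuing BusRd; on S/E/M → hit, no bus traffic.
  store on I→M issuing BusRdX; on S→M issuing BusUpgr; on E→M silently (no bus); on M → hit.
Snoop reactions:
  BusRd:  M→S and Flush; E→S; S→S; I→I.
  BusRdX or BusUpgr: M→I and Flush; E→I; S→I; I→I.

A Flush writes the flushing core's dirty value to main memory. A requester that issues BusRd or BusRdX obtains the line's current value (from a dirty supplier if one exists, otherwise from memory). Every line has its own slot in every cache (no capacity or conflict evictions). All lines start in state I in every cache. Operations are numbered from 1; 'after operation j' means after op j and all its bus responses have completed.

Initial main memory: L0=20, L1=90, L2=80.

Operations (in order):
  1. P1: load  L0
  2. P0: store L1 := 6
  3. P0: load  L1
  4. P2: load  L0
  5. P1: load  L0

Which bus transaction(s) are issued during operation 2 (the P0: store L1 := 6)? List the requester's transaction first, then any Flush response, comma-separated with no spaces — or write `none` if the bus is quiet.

[1] P1: load  L0 | P0:I, P1:E(20), P2:I | bus: BusRd
[2] P0: store L1 := 6 | P0:M(6), P1:I, P2:I | bus: BusRdX
[3] P0: load  L1 | P0:M(6), P1:I, P2:I | bus: none
[4] P2: load  L0 | P0:I, P1:S(20), P2:S(20) | bus: BusRd
[5] P1: load  L0 | P0:I, P1:S(20), P2:S(20) | bus: none

bus = BusRdX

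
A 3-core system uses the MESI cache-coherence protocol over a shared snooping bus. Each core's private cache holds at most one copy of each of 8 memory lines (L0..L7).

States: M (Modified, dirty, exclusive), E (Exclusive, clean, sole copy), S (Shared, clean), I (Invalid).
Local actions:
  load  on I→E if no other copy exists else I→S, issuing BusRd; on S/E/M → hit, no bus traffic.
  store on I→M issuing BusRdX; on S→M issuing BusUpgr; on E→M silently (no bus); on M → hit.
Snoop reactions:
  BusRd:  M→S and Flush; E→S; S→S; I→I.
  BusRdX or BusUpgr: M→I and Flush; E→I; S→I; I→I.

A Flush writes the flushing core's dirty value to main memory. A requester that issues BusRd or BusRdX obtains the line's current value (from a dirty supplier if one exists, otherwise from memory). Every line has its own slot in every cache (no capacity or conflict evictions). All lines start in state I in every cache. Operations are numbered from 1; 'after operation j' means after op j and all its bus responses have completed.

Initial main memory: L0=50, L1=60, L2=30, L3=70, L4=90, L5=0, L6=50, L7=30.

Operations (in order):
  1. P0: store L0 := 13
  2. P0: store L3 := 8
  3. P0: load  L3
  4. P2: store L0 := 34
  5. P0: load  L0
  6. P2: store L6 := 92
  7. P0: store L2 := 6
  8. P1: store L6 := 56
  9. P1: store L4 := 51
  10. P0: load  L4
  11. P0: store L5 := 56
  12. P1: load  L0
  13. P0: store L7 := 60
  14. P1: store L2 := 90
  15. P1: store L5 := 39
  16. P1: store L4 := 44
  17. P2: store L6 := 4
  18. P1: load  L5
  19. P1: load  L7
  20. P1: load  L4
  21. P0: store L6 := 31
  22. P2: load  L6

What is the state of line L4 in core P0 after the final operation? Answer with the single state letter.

step 1: P0: store L0 := 13  ⟶  MII  (L0)  txn=BusRdX  M[L0]=50
step 2: P0: store L3 := 8  ⟶  MII  (L3)  txn=BusRdX  M[L3]=70
step 3: P0: load  L3  ⟶  MII  (L3)  txn=∅  M[L3]=70
step 4: P2: store L0 := 34  ⟶  IIM  (L0)  txn=BusRdX+Flush  M[L0]=13
step 5: P0: load  L0  ⟶  SIS  (L0)  txn=BusRd+Flush  M[L0]=34
step 6: P2: store L6 := 92  ⟶  IIM  (L6)  txn=BusRdX  M[L6]=50
step 7: P0: store L2 := 6  ⟶  MII  (L2)  txn=BusRdX  M[L2]=30
step 8: P1: store L6 := 56  ⟶  IMI  (L6)  txn=BusRdX+Flush  M[L6]=92
step 9: P1: store L4 := 51  ⟶  IMI  (L4)  txn=BusRdX  M[L4]=90
step 10: P0: load  L4  ⟶  SSI  (L4)  txn=BusRd+Flush  M[L4]=51
step 11: P0: store L5 := 56  ⟶  MII  (L5)  txn=BusRdX  M[L5]=0
step 12: P1: load  L0  ⟶  SSS  (L0)  txn=BusRd  M[L0]=34
step 13: P0: store L7 := 60  ⟶  MII  (L7)  txn=BusRdX  M[L7]=30
step 14: P1: store L2 := 90  ⟶  IMI  (L2)  txn=BusRdX+Flush  M[L2]=6
step 15: P1: store L5 := 39  ⟶  IMI  (L5)  txn=BusRdX+Flush  M[L5]=56
step 16: P1: store L4 := 44  ⟶  IMI  (L4)  txn=BusUpgr  M[L4]=51
step 17: P2: store L6 := 4  ⟶  IIM  (L6)  txn=BusRdX+Flush  M[L6]=56
step 18: P1: load  L5  ⟶  IMI  (L5)  txn=∅  M[L5]=56
step 19: P1: load  L7  ⟶  SSI  (L7)  txn=BusRd+Flush  M[L7]=60
step 20: P1: load  L4  ⟶  IMI  (L4)  txn=∅  M[L4]=51
step 21: P0: store L6 := 31  ⟶  MII  (L6)  txn=BusRdX+Flush  M[L6]=4
step 22: P2: load  L6  ⟶  SIS  (L6)  txn=BusRd+Flush  M[L6]=31

state = I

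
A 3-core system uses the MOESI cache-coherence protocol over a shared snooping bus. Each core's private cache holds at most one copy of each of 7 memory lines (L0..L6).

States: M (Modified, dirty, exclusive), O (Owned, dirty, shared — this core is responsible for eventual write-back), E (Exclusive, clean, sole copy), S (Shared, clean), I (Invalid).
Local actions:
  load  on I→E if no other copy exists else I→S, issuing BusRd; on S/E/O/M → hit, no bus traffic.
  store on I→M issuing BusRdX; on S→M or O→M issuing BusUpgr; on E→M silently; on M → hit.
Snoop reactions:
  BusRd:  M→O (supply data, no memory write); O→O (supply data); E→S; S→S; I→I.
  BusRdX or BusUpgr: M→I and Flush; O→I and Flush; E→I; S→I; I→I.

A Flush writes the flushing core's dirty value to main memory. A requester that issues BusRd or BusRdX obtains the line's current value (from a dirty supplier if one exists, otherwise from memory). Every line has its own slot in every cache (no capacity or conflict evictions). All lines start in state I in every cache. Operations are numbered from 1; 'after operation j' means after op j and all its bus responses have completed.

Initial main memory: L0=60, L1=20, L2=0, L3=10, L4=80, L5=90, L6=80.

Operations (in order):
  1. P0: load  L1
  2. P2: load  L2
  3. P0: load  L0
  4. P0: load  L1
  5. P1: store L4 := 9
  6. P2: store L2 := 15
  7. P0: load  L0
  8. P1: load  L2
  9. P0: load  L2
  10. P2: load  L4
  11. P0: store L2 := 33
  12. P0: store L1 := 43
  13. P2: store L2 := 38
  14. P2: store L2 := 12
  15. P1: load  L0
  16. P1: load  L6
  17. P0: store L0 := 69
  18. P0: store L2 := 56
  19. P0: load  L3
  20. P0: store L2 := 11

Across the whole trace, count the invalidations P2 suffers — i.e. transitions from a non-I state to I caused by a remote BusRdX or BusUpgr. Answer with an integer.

invalidations = 2

[1] P0: load  L1 | P0:E(20), P1:I, P2:I | bus: BusRd
[2] P2: load  L2 | P0:I, P1:I, P2:E(0) | bus: BusRd
[3] P0: load  L0 | P0:E(60), P1:I, P2:I | bus: BusRd
[4] P0: load  L1 | P0:E(20), P1:I, P2:I | bus: none
[5] P1: store L4 := 9 | P0:I, P1:M(9), P2:I | bus: BusRdX
[6] P2: store L2 := 15 | P0:I, P1:I, P2:M(15) | bus: none
[7] P0: load  L0 | P0:E(60), P1:I, P2:I | bus: none
[8] P1: load  L2 | P0:I, P1:S(15), P2:O(15) | bus: BusRd
[9] P0: load  L2 | P0:S(15), P1:S(15), P2:O(15) | bus: BusRd
[10] P2: load  L4 | P0:I, P1:O(9), P2:S(9) | bus: BusRd
[11] P0: store L2 := 33 | P0:M(33), P1:I, P2:I | bus: BusUpgr,Flush
[12] P0: store L1 := 43 | P0:M(43), P1:I, P2:I | bus: none
[13] P2: store L2 := 38 | P0:I, P1:I, P2:M(38) | bus: BusRdX,Flush
[14] P2: store L2 := 12 | P0:I, P1:I, P2:M(12) | bus: none
[15] P1: load  L0 | P0:S(60), P1:S(60), P2:I | bus: BusRd
[16] P1: load  L6 | P0:I, P1:E(80), P2:I | bus: BusRd
[17] P0: store L0 := 69 | P0:M(69), P1:I, P2:I | bus: BusUpgr
[18] P0: store L2 := 56 | P0:M(56), P1:I, P2:I | bus: BusRdX,Flush
[19] P0: load  L3 | P0:E(10), P1:I, P2:I | bus: BusRd
[20] P0: store L2 := 11 | P0:M(11), P1:I, P2:I | bus: none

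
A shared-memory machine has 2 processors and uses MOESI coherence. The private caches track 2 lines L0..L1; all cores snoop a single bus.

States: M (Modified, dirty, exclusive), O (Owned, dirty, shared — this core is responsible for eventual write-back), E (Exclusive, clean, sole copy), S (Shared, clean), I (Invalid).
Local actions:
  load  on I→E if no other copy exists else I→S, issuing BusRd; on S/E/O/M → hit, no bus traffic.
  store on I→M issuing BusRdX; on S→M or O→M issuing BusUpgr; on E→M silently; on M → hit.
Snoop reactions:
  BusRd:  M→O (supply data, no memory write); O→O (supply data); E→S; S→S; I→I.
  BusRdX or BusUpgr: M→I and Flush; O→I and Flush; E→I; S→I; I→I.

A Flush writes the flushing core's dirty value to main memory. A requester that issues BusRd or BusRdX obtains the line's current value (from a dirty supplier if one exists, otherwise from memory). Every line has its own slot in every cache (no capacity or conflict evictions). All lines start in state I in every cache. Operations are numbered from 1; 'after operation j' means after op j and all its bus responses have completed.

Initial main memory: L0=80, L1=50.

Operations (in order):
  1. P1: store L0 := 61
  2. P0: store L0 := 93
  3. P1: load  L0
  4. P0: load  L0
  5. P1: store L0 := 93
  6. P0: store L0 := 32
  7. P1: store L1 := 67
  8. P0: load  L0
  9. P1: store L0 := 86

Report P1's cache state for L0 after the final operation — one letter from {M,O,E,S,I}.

[1] P1: store L0 := 61 | P0:I, P1:M(61) | bus: BusRdX
[2] P0: store L0 := 93 | P0:M(93), P1:I | bus: BusRdX,Flush
[3] P1: load  L0 | P0:O(93), P1:S(93) | bus: BusRd
[4] P0: load  L0 | P0:O(93), P1:S(93) | bus: none
[5] P1: store L0 := 93 | P0:I, P1:M(93) | bus: BusUpgr,Flush
[6] P0: store L0 := 32 | P0:M(32), P1:I | bus: BusRdX,Flush
[7] P1: store L1 := 67 | P0:I, P1:M(67) | bus: BusRdX
[8] P0: load  L0 | P0:M(32), P1:I | bus: none
[9] P1: store L0 := 86 | P0:I, P1:M(86) | bus: BusRdX,Flush

state = M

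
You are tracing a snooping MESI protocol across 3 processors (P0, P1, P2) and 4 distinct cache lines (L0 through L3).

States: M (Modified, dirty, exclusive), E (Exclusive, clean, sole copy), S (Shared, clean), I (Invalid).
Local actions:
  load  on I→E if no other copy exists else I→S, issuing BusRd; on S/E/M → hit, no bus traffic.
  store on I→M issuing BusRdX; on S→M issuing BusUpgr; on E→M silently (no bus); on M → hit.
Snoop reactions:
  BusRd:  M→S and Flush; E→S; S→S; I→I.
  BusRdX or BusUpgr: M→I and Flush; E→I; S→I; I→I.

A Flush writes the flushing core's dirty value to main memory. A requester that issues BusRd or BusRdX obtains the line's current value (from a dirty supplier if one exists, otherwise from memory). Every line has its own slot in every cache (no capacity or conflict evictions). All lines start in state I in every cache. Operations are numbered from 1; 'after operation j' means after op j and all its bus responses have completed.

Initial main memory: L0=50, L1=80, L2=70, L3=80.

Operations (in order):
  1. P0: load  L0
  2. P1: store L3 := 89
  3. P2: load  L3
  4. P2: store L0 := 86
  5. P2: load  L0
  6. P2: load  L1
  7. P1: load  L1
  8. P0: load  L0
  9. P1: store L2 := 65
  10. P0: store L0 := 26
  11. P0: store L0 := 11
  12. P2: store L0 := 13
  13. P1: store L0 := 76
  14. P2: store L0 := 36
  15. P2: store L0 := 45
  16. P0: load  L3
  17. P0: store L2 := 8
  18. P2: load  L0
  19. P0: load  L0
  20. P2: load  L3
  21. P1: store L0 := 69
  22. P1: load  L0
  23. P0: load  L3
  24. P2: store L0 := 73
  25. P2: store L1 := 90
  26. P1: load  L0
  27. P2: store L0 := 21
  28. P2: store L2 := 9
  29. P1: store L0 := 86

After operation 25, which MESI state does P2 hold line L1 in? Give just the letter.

  op1 P0: load  L0 → E/I/I on L0; bus BusRd; mem=50
  op2 P1: store L3 := 89 → I/M/I on L3; bus BusRdX; mem=80
  op3 P2: load  L3 → I/S/S on L3; bus BusRd Flush; mem=89
  op4 P2: store L0 := 86 → I/I/M on L0; bus BusRdX; mem=50
  op5 P2: load  L0 → I/I/M on L0; bus (none); mem=50
  op6 P2: load  L1 → I/I/E on L1; bus BusRd; mem=80
  op7 P1: load  L1 → I/S/S on L1; bus BusRd; mem=80
  op8 P0: load  L0 → S/I/S on L0; bus BusRd Flush; mem=86
  op9 P1: store L2 := 65 → I/M/I on L2; bus BusRdX; mem=70
  op10 P0: store L0 := 26 → M/I/I on L0; bus BusUpgr; mem=86
  op11 P0: store L0 := 11 → M/I/I on L0; bus (none); mem=86
  op12 P2: store L0 := 13 → I/I/M on L0; bus BusRdX Flush; mem=11
  op13 P1: store L0 := 76 → I/M/I on L0; bus BusRdX Flush; mem=13
  op14 P2: store L0 := 36 → I/I/M on L0; bus BusRdX Flush; mem=76
  op15 P2: store L0 := 45 → I/I/M on L0; bus (none); mem=76
  op16 P0: load  L3 → S/S/S on L3; bus BusRd; mem=89
  op17 P0: store L2 := 8 → M/I/I on L2; bus BusRdX Flush; mem=65
  op18 P2: load  L0 → I/I/M on L0; bus (none); mem=76
  op19 P0: load  L0 → S/I/S on L0; bus BusRd Flush; mem=45
  op20 P2: load  L3 → S/S/S on L3; bus (none); mem=89
  op21 P1: store L0 := 69 → I/M/I on L0; bus BusRdX; mem=45
  op22 P1: load  L0 → I/M/I on L0; bus (none); mem=45
  op23 P0: load  L3 → S/S/S on L3; bus (none); mem=89
  op24 P2: store L0 := 73 → I/I/M on L0; bus BusRdX Flush; mem=69
  op25 P2: store L1 := 90 → I/I/M on L1; bus BusUpgr; mem=80
  op26 P1: load  L0 → I/S/S on L0; bus BusRd Flush; mem=73
  op27 P2: store L0 := 21 → I/I/M on L0; bus BusUpgr; mem=73
  op28 P2: store L2 := 9 → I/I/M on L2; bus BusRdX Flush; mem=8
  op29 P1: store L0 := 86 → I/M/I on L0; bus BusRdX Flush; mem=21

state = M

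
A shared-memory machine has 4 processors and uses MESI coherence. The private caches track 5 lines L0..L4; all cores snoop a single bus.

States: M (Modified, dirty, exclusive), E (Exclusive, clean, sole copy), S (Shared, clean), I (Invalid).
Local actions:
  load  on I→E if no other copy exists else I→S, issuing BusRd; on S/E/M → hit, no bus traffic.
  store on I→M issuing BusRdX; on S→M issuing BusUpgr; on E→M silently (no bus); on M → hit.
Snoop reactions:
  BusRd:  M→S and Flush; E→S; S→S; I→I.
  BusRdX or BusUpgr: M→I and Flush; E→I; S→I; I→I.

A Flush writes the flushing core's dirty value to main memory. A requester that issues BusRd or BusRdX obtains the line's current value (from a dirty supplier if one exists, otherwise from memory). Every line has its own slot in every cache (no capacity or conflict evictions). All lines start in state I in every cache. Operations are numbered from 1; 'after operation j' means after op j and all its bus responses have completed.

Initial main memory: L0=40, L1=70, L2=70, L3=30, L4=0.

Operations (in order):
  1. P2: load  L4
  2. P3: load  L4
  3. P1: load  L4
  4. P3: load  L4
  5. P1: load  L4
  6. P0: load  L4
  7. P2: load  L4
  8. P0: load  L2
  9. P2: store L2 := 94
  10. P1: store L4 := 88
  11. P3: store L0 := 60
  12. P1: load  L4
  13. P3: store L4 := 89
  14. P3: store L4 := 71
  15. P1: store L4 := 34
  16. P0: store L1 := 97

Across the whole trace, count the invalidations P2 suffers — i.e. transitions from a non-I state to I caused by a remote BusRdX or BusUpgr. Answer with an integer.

step 1: P2: load  L4  ⟶  IIEI  (L4)  txn=BusRd  M[L4]=0
step 2: P3: load  L4  ⟶  IISS  (L4)  txn=BusRd  M[L4]=0
step 3: P1: load  L4  ⟶  ISSS  (L4)  txn=BusRd  M[L4]=0
step 4: P3: load  L4  ⟶  ISSS  (L4)  txn=∅  M[L4]=0
step 5: P1: load  L4  ⟶  ISSS  (L4)  txn=∅  M[L4]=0
step 6: P0: load  L4  ⟶  SSSS  (L4)  txn=BusRd  M[L4]=0
step 7: P2: load  L4  ⟶  SSSS  (L4)  txn=∅  M[L4]=0
step 8: P0: load  L2  ⟶  EIII  (L2)  txn=BusRd  M[L2]=70
step 9: P2: store L2 := 94  ⟶  IIMI  (L2)  txn=BusRdX  M[L2]=70
step 10: P1: store L4 := 88  ⟶  IMII  (L4)  txn=BusUpgr  M[L4]=0
step 11: P3: store L0 := 60  ⟶  IIIM  (L0)  txn=BusRdX  M[L0]=40
step 12: P1: load  L4  ⟶  IMII  (L4)  txn=∅  M[L4]=0
step 13: P3: store L4 := 89  ⟶  IIIM  (L4)  txn=BusRdX+Flush  M[L4]=88
step 14: P3: store L4 := 71  ⟶  IIIM  (L4)  txn=∅  M[L4]=88
step 15: P1: store L4 := 34  ⟶  IMII  (L4)  txn=BusRdX+Flush  M[L4]=71
step 16: P0: store L1 := 97  ⟶  MIII  (L1)  txn=BusRdX  M[L1]=70

invalidations = 1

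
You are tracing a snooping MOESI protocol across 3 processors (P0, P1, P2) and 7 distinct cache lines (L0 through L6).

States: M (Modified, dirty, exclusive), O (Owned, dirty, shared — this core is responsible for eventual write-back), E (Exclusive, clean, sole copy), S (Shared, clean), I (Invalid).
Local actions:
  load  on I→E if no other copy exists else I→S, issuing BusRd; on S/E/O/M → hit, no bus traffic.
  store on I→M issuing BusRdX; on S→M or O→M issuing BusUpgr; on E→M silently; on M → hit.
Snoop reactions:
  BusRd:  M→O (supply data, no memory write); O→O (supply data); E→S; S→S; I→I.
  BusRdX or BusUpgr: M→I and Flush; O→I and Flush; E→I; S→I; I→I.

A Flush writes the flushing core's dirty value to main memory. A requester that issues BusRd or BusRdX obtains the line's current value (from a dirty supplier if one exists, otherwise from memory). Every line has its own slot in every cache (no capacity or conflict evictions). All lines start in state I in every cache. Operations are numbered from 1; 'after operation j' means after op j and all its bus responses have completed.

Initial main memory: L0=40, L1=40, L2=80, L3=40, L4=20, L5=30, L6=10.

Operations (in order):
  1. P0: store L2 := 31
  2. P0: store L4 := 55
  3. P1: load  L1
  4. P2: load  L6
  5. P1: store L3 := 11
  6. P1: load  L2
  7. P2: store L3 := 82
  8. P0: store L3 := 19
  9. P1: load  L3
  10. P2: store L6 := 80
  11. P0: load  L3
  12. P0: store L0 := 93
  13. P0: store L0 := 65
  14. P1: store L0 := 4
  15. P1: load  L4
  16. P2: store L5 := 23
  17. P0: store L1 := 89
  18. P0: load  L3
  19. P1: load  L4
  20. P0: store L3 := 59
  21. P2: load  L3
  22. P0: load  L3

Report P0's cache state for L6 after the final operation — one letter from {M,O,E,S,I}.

[1] P0: store L2 := 31 | P0:M(31), P1:I, P2:I | bus: BusRdX
[2] P0: store L4 := 55 | P0:M(55), P1:I, P2:I | bus: BusRdX
[3] P1: load  L1 | P0:I, P1:E(40), P2:I | bus: BusRd
[4] P2: load  L6 | P0:I, P1:I, P2:E(10) | bus: BusRd
[5] P1: store L3 := 11 | P0:I, P1:M(11), P2:I | bus: BusRdX
[6] P1: load  L2 | P0:O(31), P1:S(31), P2:I | bus: BusRd
[7] P2: store L3 := 82 | P0:I, P1:I, P2:M(82) | bus: BusRdX,Flush
[8] P0: store L3 := 19 | P0:M(19), P1:I, P2:I | bus: BusRdX,Flush
[9] P1: load  L3 | P0:O(19), P1:S(19), P2:I | bus: BusRd
[10] P2: store L6 := 80 | P0:I, P1:I, P2:M(80) | bus: none
[11] P0: load  L3 | P0:O(19), P1:S(19), P2:I | bus: none
[12] P0: store L0 := 93 | P0:M(93), P1:I, P2:I | bus: BusRdX
[13] P0: store L0 := 65 | P0:M(65), P1:I, P2:I | bus: none
[14] P1: store L0 := 4 | P0:I, P1:M(4), P2:I | bus: BusRdX,Flush
[15] P1: load  L4 | P0:O(55), P1:S(55), P2:I | bus: BusRd
[16] P2: store L5 := 23 | P0:I, P1:I, P2:M(23) | bus: BusRdX
[17] P0: store L1 := 89 | P0:M(89), P1:I, P2:I | bus: BusRdX
[18] P0: load  L3 | P0:O(19), P1:S(19), P2:I | bus: none
[19] P1: load  L4 | P0:O(55), P1:S(55), P2:I | bus: none
[20] P0: store L3 := 59 | P0:M(59), P1:I, P2:I | bus: BusUpgr
[21] P2: load  L3 | P0:O(59), P1:I, P2:S(59) | bus: BusRd
[22] P0: load  L3 | P0:O(59), P1:I, P2:S(59) | bus: none

state = I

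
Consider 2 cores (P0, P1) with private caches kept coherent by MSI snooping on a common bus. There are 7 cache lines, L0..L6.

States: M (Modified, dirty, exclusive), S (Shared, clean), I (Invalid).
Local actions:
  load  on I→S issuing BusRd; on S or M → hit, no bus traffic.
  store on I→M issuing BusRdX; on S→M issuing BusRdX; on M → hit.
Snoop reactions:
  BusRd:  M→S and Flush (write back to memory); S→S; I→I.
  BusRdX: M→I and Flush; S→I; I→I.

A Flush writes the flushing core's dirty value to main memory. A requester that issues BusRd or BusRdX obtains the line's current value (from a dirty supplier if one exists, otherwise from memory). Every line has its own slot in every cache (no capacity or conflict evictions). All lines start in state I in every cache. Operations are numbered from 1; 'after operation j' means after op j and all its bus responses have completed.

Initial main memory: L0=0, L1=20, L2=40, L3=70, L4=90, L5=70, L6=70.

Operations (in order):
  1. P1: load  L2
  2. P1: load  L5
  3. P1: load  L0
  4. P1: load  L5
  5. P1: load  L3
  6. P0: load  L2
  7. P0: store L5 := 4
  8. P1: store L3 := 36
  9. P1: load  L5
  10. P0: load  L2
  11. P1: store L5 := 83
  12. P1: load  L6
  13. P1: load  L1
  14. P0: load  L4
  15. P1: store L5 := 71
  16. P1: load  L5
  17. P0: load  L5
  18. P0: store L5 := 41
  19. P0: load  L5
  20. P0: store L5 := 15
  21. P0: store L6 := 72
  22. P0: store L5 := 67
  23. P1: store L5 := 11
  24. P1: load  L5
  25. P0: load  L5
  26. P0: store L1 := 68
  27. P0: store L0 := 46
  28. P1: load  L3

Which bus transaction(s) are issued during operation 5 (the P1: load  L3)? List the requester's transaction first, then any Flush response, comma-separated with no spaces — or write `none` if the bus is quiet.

1. P1: load  L2  bus=[BusRd]  L2: P0=I P1=S  mem[L2]=40
2. P1: load  L5  bus=[BusRd]  L5: P0=I P1=S  mem[L5]=70
3. P1: load  L0  bus=[BusRd]  L0: P0=I P1=S  mem[L0]=0
4. P1: load  L5  bus=[-]  L5: P0=I P1=S  mem[L5]=70
5. P1: load  L3  bus=[BusRd]  L3: P0=I P1=S  mem[L3]=70
6. P0: load  L2  bus=[BusRd]  L2: P0=S P1=S  mem[L2]=40
7. P0: store L5 := 4  bus=[BusRdX]  L5: P0=M P1=I  mem[L5]=70
8. P1: store L3 := 36  bus=[BusRdX]  L3: P0=I P1=M  mem[L3]=70
9. P1: load  L5  bus=[BusRd,Flush]  L5: P0=S P1=S  mem[L5]=4
10. P0: load  L2  bus=[-]  L2: P0=S P1=S  mem[L2]=40
11. P1: store L5 := 83  bus=[BusRdX]  L5: P0=I P1=M  mem[L5]=4
12. P1: load  L6  bus=[BusRd]  L6: P0=I P1=S  mem[L6]=70
13. P1: load  L1  bus=[BusRd]  L1: P0=I P1=S  mem[L1]=20
14. P0: load  L4  bus=[BusRd]  L4: P0=S P1=I  mem[L4]=90
15. P1: store L5 := 71  bus=[-]  L5: P0=I P1=M  mem[L5]=4
16. P1: load  L5  bus=[-]  L5: P0=I P1=M  mem[L5]=4
17. P0: load  L5  bus=[BusRd,Flush]  L5: P0=S P1=S  mem[L5]=71
18. P0: store L5 := 41  bus=[BusRdX]  L5: P0=M P1=I  mem[L5]=71
19. P0: load  L5  bus=[-]  L5: P0=M P1=I  mem[L5]=71
20. P0: store L5 := 15  bus=[-]  L5: P0=M P1=I  mem[L5]=71
21. P0: store L6 := 72  bus=[BusRdX]  L6: P0=M P1=I  mem[L6]=70
22. P0: store L5 := 67  bus=[-]  L5: P0=M P1=I  mem[L5]=71
23. P1: store L5 := 11  bus=[BusRdX,Flush]  L5: P0=I P1=M  mem[L5]=67
24. P1: load  L5  bus=[-]  L5: P0=I P1=M  mem[L5]=67
25. P0: load  L5  bus=[BusRd,Flush]  L5: P0=S P1=S  mem[L5]=11
26. P0: store L1 := 68  bus=[BusRdX]  L1: P0=M P1=I  mem[L1]=20
27. P0: store L0 := 46  bus=[BusRdX]  L0: P0=M P1=I  mem[L0]=0
28. P1: load  L3  bus=[-]  L3: P0=I P1=M  mem[L3]=70

bus = BusRd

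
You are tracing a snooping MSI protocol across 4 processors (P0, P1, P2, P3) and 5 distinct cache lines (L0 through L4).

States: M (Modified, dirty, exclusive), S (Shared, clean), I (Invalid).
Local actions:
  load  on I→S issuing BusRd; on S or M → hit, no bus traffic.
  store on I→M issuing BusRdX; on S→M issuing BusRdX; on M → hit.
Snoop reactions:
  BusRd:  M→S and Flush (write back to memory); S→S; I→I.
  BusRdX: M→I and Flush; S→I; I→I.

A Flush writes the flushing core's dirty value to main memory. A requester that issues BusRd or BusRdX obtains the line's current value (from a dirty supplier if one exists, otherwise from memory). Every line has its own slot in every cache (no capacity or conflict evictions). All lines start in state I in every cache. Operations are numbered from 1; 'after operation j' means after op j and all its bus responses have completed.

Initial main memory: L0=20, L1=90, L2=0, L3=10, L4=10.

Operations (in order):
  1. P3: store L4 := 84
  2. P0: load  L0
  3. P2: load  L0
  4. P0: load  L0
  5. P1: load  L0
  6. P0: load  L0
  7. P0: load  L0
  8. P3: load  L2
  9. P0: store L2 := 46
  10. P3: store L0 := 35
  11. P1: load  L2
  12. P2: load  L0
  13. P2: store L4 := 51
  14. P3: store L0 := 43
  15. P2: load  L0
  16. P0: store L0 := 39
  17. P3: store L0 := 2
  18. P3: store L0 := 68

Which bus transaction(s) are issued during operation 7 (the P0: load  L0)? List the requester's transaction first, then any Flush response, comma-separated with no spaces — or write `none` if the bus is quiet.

[1] P3: store L4 := 84 | P0:I, P1:I, P2:I, P3:M(84) | bus: BusRdX
[2] P0: load  L0 | P0:S(20), P1:I, P2:I, P3:I | bus: BusRd
[3] P2: load  L0 | P0:S(20), P1:I, P2:S(20), P3:I | bus: BusRd
[4] P0: load  L0 | P0:S(20), P1:I, P2:S(20), P3:I | bus: none
[5] P1: load  L0 | P0:S(20), P1:S(20), P2:S(20), P3:I | bus: BusRd
[6] P0: load  L0 | P0:S(20), P1:S(20), P2:S(20), P3:I | bus: none
[7] P0: load  L0 | P0:S(20), P1:S(20), P2:S(20), P3:I | bus: none
[8] P3: load  L2 | P0:I, P1:I, P2:I, P3:S(0) | bus: BusRd
[9] P0: store L2 := 46 | P0:M(46), P1:I, P2:I, P3:I | bus: BusRdX
[10] P3: store L0 := 35 | P0:I, P1:I, P2:I, P3:M(35) | bus: BusRdX
[11] P1: load  L2 | P0:S(46), P1:S(46), P2:I, P3:I | bus: BusRd,Flush
[12] P2: load  L0 | P0:I, P1:I, P2:S(35), P3:S(35) | bus: BusRd,Flush
[13] P2: store L4 := 51 | P0:I, P1:I, P2:M(51), P3:I | bus: BusRdX,Flush
[14] P3: store L0 := 43 | P0:I, P1:I, P2:I, P3:M(43) | bus: BusRdX
[15] P2: load  L0 | P0:I, P1:I, P2:S(43), P3:S(43) | bus: BusRd,Flush
[16] P0: store L0 := 39 | P0:M(39), P1:I, P2:I, P3:I | bus: BusRdX
[17] P3: store L0 := 2 | P0:I, P1:I, P2:I, P3:M(2) | bus: BusRdX,Flush
[18] P3: store L0 := 68 | P0:I, P1:I, P2:I, P3:M(68) | bus: none

bus = none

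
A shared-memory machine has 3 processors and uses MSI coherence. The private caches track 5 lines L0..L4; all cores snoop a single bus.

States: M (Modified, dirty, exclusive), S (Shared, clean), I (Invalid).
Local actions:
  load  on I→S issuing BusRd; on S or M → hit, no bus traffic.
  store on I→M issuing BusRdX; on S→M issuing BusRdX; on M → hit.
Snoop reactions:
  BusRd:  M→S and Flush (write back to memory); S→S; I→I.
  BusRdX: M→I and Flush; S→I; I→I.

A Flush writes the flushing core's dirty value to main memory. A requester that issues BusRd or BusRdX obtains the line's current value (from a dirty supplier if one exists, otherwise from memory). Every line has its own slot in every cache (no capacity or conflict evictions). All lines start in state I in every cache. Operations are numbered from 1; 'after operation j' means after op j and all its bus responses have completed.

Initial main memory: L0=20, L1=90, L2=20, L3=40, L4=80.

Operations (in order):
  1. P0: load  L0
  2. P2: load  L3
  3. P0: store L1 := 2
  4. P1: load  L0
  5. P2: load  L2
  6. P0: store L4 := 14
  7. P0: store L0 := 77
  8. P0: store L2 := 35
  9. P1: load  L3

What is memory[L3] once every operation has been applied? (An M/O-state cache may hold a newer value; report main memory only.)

[1] P0: load  L0 | P0:S(20), P1:I, P2:I | bus: BusRd
[2] P2: load  L3 | P0:I, P1:I, P2:S(40) | bus: BusRd
[3] P0: store L1 := 2 | P0:M(2), P1:I, P2:I | bus: BusRdX
[4] P1: load  L0 | P0:S(20), P1:S(20), P2:I | bus: BusRd
[5] P2: load  L2 | P0:I, P1:I, P2:S(20) | bus: BusRd
[6] P0: store L4 := 14 | P0:M(14), P1:I, P2:I | bus: BusRdX
[7] P0: store L0 := 77 | P0:M(77), P1:I, P2:I | bus: BusRdX
[8] P0: store L2 := 35 | P0:M(35), P1:I, P2:I | bus: BusRdX
[9] P1: load  L3 | P0:I, P1:S(40), P2:S(40) | bus: BusRd

memory[L3] = 40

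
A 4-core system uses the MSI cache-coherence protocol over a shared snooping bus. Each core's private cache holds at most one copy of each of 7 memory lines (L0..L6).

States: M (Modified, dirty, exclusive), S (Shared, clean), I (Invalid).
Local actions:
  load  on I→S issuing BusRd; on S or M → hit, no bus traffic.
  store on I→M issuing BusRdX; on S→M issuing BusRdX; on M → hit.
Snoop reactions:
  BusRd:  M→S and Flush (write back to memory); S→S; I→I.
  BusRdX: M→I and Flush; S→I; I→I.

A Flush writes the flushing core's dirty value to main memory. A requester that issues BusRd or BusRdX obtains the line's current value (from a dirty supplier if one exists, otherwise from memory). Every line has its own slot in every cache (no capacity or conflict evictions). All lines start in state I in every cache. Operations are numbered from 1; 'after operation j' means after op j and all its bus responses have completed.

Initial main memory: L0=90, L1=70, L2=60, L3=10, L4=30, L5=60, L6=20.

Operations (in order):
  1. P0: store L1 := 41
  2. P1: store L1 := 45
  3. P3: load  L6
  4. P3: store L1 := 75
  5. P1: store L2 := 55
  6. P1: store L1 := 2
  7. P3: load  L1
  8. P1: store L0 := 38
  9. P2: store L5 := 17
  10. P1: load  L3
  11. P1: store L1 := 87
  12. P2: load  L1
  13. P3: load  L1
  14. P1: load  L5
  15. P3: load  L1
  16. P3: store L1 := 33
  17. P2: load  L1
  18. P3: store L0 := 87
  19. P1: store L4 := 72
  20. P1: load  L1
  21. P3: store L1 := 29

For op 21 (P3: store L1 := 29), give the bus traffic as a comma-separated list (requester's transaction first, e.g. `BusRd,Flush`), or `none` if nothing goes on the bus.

1. P0: store L1 := 41  bus=[BusRdX]  L1: P0=M P1=I P2=I P3=I  mem[L1]=70
2. P1: store L1 := 45  bus=[BusRdX,Flush]  L1: P0=I P1=M P2=I P3=I  mem[L1]=41
3. P3: load  L6  bus=[BusRd]  L6: P0=I P1=I P2=I P3=S  mem[L6]=20
4. P3: store L1 := 75  bus=[BusRdX,Flush]  L1: P0=I P1=I P2=I P3=M  mem[L1]=45
5. P1: store L2 := 55  bus=[BusRdX]  L2: P0=I P1=M P2=I P3=I  mem[L2]=60
6. P1: store L1 := 2  bus=[BusRdX,Flush]  L1: P0=I P1=M P2=I P3=I  mem[L1]=75
7. P3: load  L1  bus=[BusRd,Flush]  L1: P0=I P1=S P2=I P3=S  mem[L1]=2
8. P1: store L0 := 38  bus=[BusRdX]  L0: P0=I P1=M P2=I P3=I  mem[L0]=90
9. P2: store L5 := 17  bus=[BusRdX]  L5: P0=I P1=I P2=M P3=I  mem[L5]=60
10. P1: load  L3  bus=[BusRd]  L3: P0=I P1=S P2=I P3=I  mem[L3]=10
11. P1: store L1 := 87  bus=[BusRdX]  L1: P0=I P1=M P2=I P3=I  mem[L1]=2
12. P2: load  L1  bus=[BusRd,Flush]  L1: P0=I P1=S P2=S P3=I  mem[L1]=87
13. P3: load  L1  bus=[BusRd]  L1: P0=I P1=S P2=S P3=S  mem[L1]=87
14. P1: load  L5  bus=[BusRd,Flush]  L5: P0=I P1=S P2=S P3=I  mem[L5]=17
15. P3: load  L1  bus=[-]  L1: P0=I P1=S P2=S P3=S  mem[L1]=87
16. P3: store L1 := 33  bus=[BusRdX]  L1: P0=I P1=I P2=I P3=M  mem[L1]=87
17. P2: load  L1  bus=[BusRd,Flush]  L1: P0=I P1=I P2=S P3=S  mem[L1]=33
18. P3: store L0 := 87  bus=[BusRdX,Flush]  L0: P0=I P1=I P2=I P3=M  mem[L0]=38
19. P1: store L4 := 72  bus=[BusRdX]  L4: P0=I P1=M P2=I P3=I  mem[L4]=30
20. P1: load  L1  bus=[BusRd]  L1: P0=I P1=S P2=S P3=S  mem[L1]=33
21. P3: store L1 := 29  bus=[BusRdX]  L1: P0=I P1=I P2=I P3=M  mem[L1]=33

bus = BusRdX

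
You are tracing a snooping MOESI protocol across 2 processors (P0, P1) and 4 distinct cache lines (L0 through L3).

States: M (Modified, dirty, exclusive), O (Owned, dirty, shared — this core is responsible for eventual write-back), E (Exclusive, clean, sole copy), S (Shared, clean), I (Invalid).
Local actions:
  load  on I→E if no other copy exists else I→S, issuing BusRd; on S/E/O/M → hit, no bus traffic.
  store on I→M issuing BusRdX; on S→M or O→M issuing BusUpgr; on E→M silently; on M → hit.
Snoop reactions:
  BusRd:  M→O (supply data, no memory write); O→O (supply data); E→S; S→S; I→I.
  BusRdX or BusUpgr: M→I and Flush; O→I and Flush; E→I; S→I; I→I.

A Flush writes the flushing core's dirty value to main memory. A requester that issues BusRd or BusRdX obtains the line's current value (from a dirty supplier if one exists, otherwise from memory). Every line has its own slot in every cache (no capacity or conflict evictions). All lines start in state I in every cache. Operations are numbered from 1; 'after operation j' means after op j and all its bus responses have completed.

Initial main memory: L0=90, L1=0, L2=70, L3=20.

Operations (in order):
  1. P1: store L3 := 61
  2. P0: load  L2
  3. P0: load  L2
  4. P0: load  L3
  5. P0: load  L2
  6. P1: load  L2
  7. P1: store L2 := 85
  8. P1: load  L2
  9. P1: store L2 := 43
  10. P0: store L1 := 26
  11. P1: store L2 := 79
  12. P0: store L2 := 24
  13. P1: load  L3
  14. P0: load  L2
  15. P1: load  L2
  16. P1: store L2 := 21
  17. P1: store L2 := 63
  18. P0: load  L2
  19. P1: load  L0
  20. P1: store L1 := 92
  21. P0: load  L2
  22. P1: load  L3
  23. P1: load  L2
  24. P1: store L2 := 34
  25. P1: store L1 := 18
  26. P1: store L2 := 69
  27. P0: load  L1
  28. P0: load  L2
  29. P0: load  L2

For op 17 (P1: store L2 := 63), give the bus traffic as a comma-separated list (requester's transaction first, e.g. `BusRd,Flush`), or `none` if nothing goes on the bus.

bus = none

[1] P1: store L3 := 61 | P0:I, P1:M(61) | bus: BusRdX
[2] P0: load  L2 | P0:E(70), P1:I | bus: BusRd
[3] P0: load  L2 | P0:E(70), P1:I | bus: none
[4] P0: load  L3 | P0:S(61), P1:O(61) | bus: BusRd
[5] P0: load  L2 | P0:E(70), P1:I | bus: none
[6] P1: load  L2 | P0:S(70), P1:S(70) | bus: BusRd
[7] P1: store L2 := 85 | P0:I, P1:M(85) | bus: BusUpgr
[8] P1: load  L2 | P0:I, P1:M(85) | bus: none
[9] P1: store L2 := 43 | P0:I, P1:M(43) | bus: none
[10] P0: store L1 := 26 | P0:M(26), P1:I | bus: BusRdX
[11] P1: store L2 := 79 | P0:I, P1:M(79) | bus: none
[12] P0: store L2 := 24 | P0:M(24), P1:I | bus: BusRdX,Flush
[13] P1: load  L3 | P0:S(61), P1:O(61) | bus: none
[14] P0: load  L2 | P0:M(24), P1:I | bus: none
[15] P1: load  L2 | P0:O(24), P1:S(24) | bus: BusRd
[16] P1: store L2 := 21 | P0:I, P1:M(21) | bus: BusUpgr,Flush
[17] P1: store L2 := 63 | P0:I, P1:M(63) | bus: none
[18] P0: load  L2 | P0:S(63), P1:O(63) | bus: BusRd
[19] P1: load  L0 | P0:I, P1:E(90) | bus: BusRd
[20] P1: store L1 := 92 | P0:I, P1:M(92) | bus: BusRdX,Flush
[21] P0: load  L2 | P0:S(63), P1:O(63) | bus: none
[22] P1: load  L3 | P0:S(61), P1:O(61) | bus: none
[23] P1: load  L2 | P0:S(63), P1:O(63) | bus: none
[24] P1: store L2 := 34 | P0:I, P1:M(34) | bus: BusUpgr
[25] P1: store L1 := 18 | P0:I, P1:M(18) | bus: none
[26] P1: store L2 := 69 | P0:I, P1:M(69) | bus: none
[27] P0: load  L1 | P0:S(18), P1:O(18) | bus: BusRd
[28] P0: load  L2 | P0:S(69), P1:O(69) | bus: BusRd
[29] P0: load  L2 | P0:S(69), P1:O(69) | bus: none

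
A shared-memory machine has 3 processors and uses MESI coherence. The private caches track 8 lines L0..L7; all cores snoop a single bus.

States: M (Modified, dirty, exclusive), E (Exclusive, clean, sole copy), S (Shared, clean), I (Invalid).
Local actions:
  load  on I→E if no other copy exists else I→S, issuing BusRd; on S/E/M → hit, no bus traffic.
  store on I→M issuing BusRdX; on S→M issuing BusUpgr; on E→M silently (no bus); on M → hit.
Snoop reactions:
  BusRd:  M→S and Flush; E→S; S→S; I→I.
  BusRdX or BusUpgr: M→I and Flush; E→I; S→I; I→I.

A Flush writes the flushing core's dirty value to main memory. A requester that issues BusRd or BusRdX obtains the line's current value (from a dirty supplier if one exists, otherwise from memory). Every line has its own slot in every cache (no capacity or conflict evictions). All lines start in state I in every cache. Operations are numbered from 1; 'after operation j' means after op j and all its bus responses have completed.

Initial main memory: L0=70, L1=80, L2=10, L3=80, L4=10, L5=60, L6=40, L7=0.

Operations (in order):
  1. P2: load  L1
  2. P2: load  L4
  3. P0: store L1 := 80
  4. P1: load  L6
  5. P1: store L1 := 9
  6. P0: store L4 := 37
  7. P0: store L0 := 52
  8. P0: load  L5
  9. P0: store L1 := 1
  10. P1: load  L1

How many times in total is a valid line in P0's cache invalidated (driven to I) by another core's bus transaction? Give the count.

[1] P2: load  L1 | P0:I, P1:I, P2:E(80) | bus: BusRd
[2] P2: load  L4 | P0:I, P1:I, P2:E(10) | bus: BusRd
[3] P0: store L1 := 80 | P0:M(80), P1:I, P2:I | bus: BusRdX
[4] P1: load  L6 | P0:I, P1:E(40), P2:I | bus: BusRd
[5] P1: store L1 := 9 | P0:I, P1:M(9), P2:I | bus: BusRdX,Flush
[6] P0: store L4 := 37 | P0:M(37), P1:I, P2:I | bus: BusRdX
[7] P0: store L0 := 52 | P0:M(52), P1:I, P2:I | bus: BusRdX
[8] P0: load  L5 | P0:E(60), P1:I, P2:I | bus: BusRd
[9] P0: store L1 := 1 | P0:M(1), P1:I, P2:I | bus: BusRdX,Flush
[10] P1: load  L1 | P0:S(1), P1:S(1), P2:I | bus: BusRd,Flush

invalidations = 1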